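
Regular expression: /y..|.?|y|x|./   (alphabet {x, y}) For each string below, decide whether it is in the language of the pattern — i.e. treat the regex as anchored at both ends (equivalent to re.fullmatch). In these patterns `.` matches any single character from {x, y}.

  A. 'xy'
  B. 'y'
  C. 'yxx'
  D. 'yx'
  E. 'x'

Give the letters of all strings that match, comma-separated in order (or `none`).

B, C, E

A. 'xy' → no match
B. 'y' → match
C. 'yxx' → match
D. 'yx' → no match
E. 'x' → match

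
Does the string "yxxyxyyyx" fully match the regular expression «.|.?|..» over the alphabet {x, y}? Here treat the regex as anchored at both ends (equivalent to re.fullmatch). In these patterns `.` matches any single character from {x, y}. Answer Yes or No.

No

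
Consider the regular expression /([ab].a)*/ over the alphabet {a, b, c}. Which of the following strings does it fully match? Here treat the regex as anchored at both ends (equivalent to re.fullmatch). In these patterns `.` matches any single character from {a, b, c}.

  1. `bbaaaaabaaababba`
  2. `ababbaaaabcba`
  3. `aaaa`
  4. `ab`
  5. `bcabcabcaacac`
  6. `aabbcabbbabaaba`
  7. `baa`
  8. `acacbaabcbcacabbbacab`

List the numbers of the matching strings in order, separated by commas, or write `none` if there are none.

1 → no match
2 → no match
3 → no match
4 → no match
5 → no match
6 → no match
7 → match
8 → no match

7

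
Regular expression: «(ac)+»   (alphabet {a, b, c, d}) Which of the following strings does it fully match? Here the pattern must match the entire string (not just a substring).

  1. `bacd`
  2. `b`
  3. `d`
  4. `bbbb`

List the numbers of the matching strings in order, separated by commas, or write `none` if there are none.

1 → no match — must start with `ac`
2 → no match — must start with `ac`
3 → no match — must start with `ac`
4 → no match — must start with `ac`

none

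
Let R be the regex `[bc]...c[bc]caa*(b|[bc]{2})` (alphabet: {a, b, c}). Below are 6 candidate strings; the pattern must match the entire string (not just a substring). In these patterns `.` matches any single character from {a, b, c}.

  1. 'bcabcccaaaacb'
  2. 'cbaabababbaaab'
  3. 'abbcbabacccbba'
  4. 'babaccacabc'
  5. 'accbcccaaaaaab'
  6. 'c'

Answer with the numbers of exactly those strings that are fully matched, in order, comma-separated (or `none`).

1

1 → match
2 → no match
3 → no match
4. 'babaccacabc' → no match
5 → no match
6. 'c' → no match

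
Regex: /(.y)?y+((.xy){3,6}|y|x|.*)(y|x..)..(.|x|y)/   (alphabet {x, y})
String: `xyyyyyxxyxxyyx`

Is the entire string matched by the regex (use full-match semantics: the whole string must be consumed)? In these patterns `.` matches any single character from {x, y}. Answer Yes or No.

No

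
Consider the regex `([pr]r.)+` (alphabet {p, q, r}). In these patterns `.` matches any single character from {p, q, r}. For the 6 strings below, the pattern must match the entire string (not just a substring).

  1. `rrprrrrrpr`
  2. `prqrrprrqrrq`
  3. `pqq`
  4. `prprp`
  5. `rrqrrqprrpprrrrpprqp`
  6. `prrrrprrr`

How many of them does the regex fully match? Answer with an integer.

2

1 → no match
2 → match
3 → no match
4 → no match
5 → no match
6 → match
Total matched: 2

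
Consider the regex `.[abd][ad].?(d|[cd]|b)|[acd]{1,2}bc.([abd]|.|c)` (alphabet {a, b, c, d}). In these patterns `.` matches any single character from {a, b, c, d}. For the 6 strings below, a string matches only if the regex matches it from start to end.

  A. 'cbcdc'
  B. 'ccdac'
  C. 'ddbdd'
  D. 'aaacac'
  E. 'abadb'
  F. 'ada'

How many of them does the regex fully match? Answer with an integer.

A. 'cbcdc' → match
B. 'ccdac' → no match
C. 'ddbdd' → no match
D. 'aaacac' → no match
E. 'abadb' → match
F. 'ada' → no match
Total matched: 2

2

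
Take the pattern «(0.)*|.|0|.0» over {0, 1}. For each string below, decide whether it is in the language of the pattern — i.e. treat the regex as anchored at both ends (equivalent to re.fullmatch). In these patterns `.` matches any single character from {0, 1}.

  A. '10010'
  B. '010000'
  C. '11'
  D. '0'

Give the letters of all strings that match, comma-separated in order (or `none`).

A → no match
B → match
C → no match
D → match

B, D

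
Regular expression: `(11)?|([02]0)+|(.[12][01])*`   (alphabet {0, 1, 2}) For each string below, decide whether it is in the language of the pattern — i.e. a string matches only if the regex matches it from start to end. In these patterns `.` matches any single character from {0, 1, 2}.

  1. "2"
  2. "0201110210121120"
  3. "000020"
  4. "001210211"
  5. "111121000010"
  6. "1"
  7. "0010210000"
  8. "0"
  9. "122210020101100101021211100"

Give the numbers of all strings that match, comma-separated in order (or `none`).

3

1 → no match
2 → no match
3 → match
4 → no match
5 → no match
6 → no match
7 → no match
8 → no match
9 → no match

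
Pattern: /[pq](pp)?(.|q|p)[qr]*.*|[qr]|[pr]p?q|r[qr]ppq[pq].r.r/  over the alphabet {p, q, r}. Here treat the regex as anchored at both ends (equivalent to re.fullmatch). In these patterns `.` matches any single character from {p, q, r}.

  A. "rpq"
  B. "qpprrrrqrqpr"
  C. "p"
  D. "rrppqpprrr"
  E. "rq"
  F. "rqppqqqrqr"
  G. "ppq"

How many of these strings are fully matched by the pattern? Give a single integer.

A → match
B → match
C → no match
D → match
E → match
F → match
G → match
Total matched: 6

6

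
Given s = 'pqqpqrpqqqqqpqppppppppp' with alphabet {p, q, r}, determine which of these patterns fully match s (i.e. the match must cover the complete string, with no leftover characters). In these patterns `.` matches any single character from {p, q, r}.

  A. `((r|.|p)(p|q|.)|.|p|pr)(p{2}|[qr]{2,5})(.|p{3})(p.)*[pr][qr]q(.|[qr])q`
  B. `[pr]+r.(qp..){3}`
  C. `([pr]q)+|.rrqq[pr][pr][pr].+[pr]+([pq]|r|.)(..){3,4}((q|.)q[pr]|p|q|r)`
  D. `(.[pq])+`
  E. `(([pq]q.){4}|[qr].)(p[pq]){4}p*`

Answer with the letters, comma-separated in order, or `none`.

A → no match — must end with 'q'
B → no match
C → no match
D → no match
E → match

E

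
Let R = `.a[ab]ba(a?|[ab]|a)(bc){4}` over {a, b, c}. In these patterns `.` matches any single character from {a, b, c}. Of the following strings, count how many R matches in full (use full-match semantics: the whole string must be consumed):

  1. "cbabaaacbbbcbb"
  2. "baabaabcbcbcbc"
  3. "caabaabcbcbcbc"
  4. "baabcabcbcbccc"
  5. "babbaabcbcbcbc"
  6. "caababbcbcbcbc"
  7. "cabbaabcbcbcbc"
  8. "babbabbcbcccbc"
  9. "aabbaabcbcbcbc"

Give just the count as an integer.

1 → no match — must end with "bc"
2 → match
3 → match
4 → no match — must end with "bc"
5 → match
6 → match
7 → match
8 → no match
9 → match
Total matched: 6

6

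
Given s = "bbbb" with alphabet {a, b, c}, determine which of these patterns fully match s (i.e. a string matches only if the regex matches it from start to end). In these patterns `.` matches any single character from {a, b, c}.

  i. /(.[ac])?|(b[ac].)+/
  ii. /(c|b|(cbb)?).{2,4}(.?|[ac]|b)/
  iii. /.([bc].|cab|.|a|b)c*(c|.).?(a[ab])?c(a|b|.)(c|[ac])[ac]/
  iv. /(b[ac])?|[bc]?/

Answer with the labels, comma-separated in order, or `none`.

ii

i → no match
ii → match
iii → no match
iv → no match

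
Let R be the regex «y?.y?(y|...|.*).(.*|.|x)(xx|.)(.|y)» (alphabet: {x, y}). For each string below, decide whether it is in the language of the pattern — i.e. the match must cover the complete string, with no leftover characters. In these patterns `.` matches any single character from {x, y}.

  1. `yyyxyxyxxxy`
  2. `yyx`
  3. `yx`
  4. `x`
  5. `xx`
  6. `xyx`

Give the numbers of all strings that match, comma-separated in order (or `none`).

1

1. `yyyxyxyxxxy` → match
2. `yyx` → no match
3. `yx` → no match
4. `x` → no match
5. `xx` → no match
6. `xyx` → no match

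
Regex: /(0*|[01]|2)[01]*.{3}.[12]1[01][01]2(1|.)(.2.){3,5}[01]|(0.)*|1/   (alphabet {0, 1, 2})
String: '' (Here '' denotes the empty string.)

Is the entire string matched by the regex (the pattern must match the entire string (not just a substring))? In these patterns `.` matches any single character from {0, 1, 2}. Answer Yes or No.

Yes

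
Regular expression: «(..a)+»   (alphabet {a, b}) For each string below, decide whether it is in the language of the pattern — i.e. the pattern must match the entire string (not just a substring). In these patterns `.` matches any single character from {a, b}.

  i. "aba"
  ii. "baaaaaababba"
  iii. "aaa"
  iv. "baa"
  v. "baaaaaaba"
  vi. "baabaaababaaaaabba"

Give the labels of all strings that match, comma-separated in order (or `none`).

i, ii, iii, iv, v, vi

i → match
ii → match
iii → match
iv → match
v → match
vi → match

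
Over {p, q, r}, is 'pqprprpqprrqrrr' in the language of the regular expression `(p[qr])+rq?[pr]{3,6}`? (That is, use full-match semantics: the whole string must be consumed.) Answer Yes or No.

Yes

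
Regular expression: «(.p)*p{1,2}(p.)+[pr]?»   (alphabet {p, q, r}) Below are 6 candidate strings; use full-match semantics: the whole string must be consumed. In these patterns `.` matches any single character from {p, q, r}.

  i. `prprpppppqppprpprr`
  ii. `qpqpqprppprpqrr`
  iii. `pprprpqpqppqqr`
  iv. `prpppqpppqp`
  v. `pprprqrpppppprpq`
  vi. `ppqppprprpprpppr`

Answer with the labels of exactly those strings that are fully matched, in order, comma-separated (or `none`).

none

i → no match
ii → no match
iii → no match
iv. `prpppqpppqp` → no match
v → no match
vi → no match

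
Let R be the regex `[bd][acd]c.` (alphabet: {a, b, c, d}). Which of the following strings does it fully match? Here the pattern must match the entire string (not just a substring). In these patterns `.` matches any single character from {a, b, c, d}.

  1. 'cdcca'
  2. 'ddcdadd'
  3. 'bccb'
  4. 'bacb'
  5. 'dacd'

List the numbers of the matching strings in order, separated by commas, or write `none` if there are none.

3, 4, 5

1 → no match
2 → no match
3 → match
4 → match
5 → match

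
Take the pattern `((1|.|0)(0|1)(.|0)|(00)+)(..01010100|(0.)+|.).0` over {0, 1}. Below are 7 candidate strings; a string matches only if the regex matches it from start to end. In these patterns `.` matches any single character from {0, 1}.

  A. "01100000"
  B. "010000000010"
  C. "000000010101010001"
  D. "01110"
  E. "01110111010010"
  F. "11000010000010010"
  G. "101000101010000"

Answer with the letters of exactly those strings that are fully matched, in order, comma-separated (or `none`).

A → no match
B → no match
C → no match — must end with "0"
D → no match
E → no match
F → match
G → match

F, G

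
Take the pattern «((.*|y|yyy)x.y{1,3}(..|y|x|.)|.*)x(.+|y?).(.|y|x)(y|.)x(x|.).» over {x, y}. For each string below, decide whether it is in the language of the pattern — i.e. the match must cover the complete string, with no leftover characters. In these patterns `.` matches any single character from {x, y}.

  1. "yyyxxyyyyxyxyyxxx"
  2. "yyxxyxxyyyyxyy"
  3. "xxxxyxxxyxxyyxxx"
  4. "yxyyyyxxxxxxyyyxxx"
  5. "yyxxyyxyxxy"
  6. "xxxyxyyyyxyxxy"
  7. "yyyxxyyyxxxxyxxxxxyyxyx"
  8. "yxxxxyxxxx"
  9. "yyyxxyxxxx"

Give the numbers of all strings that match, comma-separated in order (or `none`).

1, 2, 3, 4, 5, 6, 7, 8, 9

1 → match
2 → match
3 → match
4 → match
5 → match
6 → match
7 → match
8 → match
9 → match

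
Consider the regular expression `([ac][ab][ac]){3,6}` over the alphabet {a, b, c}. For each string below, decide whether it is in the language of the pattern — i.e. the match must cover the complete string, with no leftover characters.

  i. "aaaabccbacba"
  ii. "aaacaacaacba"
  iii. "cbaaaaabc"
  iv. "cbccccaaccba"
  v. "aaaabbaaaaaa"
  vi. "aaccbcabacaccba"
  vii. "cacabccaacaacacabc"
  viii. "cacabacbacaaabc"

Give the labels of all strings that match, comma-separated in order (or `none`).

i, ii, iii, vi, vii, viii

i. "aaaabccbacba" → match
ii. "aaacaacaacba" → match
iii. "cbaaaaabc" → match
iv. "cbccccaaccba" → no match
v. "aaaabbaaaaaa" → no match
vi → match
vii → match
viii → match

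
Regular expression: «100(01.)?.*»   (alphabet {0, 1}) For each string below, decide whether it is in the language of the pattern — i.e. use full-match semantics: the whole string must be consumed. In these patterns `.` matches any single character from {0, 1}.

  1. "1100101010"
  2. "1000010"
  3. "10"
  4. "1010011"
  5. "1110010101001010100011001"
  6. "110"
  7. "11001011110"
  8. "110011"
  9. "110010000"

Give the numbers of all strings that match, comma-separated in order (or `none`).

1 → no match — must start with "100"
2 → match
3 → no match — must start with "100"
4 → no match — must start with "100"
5 → no match — must start with "100"
6 → no match — must start with "100"
7 → no match — must start with "100"
8 → no match — must start with "100"
9 → no match — must start with "100"

2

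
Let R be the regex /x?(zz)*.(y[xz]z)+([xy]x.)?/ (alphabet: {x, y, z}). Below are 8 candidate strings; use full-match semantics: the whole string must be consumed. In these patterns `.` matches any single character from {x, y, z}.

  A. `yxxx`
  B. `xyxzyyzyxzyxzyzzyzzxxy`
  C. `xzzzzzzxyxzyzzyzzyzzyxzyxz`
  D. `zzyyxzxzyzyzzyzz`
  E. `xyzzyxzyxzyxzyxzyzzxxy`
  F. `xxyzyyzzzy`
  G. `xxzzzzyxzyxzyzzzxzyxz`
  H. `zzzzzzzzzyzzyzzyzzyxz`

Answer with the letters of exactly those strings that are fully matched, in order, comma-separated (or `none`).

A. `yxxx` → no match
B → no match
C → match
D → no match
E → match
F. `xxyzyyzzzy` → no match
G → no match
H → match

C, E, H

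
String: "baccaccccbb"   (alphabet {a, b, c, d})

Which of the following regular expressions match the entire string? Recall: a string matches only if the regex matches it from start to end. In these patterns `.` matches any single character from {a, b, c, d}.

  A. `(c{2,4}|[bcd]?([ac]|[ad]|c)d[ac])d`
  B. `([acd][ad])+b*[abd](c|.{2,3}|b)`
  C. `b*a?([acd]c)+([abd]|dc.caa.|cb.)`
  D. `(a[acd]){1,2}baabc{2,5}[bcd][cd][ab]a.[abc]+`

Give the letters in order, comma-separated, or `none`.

A → no match — must end with "d"
B → no match
C → match
D → no match — must start with "a"

C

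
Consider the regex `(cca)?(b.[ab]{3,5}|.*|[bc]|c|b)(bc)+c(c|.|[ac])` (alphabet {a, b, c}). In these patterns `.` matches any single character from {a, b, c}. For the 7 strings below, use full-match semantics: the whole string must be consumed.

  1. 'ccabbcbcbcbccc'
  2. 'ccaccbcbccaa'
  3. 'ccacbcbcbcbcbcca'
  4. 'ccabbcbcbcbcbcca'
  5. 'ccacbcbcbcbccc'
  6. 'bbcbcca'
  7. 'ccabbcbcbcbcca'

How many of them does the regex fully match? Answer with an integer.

6

1 → match
2 → no match
3 → match
4 → match
5 → match
6 → match
7 → match
Total matched: 6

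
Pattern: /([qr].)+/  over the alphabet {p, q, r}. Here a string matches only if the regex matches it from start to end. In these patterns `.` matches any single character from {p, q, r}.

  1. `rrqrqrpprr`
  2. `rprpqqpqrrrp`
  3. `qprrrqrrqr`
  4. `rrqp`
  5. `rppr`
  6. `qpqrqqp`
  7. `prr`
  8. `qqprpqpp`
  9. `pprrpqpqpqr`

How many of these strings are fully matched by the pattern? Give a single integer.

2

1. `rrqrqrpprr` → no match
2. `rprpqqpqrrrp` → no match
3. `qprrrqrrqr` → match
4. `rrqp` → match
5. `rppr` → no match
6. `qpqrqqp` → no match
7. `prr` → no match
8. `qqprpqpp` → no match
9. `pprrpqpqpqr` → no match
Total matched: 2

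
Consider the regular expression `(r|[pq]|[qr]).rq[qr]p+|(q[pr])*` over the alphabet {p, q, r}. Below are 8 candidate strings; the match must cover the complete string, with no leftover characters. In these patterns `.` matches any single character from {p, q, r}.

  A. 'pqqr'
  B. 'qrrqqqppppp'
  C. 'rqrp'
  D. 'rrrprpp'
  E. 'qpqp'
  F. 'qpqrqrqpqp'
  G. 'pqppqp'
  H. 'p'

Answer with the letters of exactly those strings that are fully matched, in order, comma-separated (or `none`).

A. 'pqqr' → no match
B. 'qrrqqqppppp' → no match
C. 'rqrp' → no match
D. 'rrrprpp' → no match
E. 'qpqp' → match
F. 'qpqrqrqpqp' → match
G. 'pqppqp' → no match
H. 'p' → no match

E, F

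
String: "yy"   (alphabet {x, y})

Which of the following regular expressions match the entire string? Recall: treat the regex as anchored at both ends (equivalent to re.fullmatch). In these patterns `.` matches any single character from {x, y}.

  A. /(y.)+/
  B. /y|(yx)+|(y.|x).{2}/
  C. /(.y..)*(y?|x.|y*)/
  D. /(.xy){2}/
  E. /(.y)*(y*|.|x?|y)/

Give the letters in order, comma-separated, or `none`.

A, C, E

A → match
B → no match
C → match
D → no match — must end with "xy"
E → match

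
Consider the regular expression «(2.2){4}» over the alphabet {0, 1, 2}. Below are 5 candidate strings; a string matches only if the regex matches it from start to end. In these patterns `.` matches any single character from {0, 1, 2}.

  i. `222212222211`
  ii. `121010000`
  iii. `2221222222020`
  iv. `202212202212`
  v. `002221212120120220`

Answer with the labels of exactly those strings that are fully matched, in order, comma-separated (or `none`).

iv

i. `222212222211` → no match — must end with `2`
ii. `121010000` → no match — must start with `2`
iii → no match — must end with `2`
iv. `202212202212` → match
v → no match — must start with `2`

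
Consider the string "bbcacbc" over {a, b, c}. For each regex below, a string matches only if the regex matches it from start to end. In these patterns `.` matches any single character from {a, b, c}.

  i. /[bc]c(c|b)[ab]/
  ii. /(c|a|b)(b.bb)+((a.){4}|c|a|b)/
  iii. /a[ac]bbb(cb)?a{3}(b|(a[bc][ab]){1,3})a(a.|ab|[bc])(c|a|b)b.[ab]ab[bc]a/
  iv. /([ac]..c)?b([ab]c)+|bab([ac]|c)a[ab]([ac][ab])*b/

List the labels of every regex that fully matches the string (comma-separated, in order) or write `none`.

iv

i → no match
ii → no match
iii → no match — must start with "a"
iv → match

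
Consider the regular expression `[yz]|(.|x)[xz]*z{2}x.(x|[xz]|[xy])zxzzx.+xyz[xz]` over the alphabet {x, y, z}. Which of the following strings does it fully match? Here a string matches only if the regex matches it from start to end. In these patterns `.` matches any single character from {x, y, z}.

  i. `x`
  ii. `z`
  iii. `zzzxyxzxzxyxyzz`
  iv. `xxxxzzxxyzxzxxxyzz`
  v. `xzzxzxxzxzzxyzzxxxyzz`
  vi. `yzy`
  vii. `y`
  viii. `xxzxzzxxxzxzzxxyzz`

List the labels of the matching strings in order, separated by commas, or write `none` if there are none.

i → no match
ii → match
iii → no match
iv → no match
v → no match
vi → no match
vii → match
viii → no match

ii, vii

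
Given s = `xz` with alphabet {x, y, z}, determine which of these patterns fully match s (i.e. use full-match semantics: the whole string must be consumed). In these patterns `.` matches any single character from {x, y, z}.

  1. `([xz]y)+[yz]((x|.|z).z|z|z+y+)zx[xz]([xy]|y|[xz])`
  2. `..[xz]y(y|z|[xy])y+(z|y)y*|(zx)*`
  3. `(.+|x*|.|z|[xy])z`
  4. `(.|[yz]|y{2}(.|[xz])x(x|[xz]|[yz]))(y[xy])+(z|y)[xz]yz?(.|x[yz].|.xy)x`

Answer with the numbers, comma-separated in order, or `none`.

3

1 → no match
2 → no match
3 → match
4 → no match — must end with `x`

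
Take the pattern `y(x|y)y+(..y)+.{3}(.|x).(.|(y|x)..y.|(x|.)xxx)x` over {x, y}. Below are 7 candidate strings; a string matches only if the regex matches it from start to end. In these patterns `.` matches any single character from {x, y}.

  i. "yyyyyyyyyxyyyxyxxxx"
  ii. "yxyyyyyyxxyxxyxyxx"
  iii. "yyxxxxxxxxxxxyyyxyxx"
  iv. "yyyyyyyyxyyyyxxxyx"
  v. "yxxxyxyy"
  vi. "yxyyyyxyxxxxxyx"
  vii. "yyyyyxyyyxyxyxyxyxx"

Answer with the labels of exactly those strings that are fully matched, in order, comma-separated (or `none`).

i → match
ii → match
iii → no match
iv → match
v → no match — must end with "x"
vi → match
vii → match

i, ii, iv, vi, vii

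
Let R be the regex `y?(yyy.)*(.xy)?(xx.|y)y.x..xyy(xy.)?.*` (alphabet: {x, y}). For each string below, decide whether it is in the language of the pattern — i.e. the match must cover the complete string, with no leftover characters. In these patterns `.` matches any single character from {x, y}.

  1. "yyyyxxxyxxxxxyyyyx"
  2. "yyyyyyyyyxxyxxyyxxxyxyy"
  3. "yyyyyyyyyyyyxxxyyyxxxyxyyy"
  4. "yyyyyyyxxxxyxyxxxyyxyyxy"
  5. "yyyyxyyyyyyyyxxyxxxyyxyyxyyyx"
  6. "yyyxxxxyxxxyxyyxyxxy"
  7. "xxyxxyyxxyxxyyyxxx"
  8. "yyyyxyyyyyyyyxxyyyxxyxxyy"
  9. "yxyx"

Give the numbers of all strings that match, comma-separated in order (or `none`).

1, 2, 3, 5, 6, 7, 8

1 → match
2 → match
3 → match
4 → no match
5 → match
6 → match
7 → match
8 → match
9 → no match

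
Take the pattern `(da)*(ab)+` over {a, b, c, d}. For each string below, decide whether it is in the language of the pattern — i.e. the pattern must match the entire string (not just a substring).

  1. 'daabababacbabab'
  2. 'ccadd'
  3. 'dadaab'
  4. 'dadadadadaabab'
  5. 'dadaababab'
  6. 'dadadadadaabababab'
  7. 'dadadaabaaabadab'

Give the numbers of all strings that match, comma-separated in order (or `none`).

3, 4, 5, 6

1 → no match
2 → no match — must end with 'ab'
3 → match
4 → match
5 → match
6 → match
7 → no match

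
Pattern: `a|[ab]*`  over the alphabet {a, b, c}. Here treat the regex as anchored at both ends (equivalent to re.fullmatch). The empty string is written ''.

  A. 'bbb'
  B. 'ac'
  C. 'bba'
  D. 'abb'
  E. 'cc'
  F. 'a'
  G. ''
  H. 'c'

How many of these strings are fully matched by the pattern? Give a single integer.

A → match
B → no match
C → match
D → match
E → no match
F → match
G → match
H → no match
Total matched: 5

5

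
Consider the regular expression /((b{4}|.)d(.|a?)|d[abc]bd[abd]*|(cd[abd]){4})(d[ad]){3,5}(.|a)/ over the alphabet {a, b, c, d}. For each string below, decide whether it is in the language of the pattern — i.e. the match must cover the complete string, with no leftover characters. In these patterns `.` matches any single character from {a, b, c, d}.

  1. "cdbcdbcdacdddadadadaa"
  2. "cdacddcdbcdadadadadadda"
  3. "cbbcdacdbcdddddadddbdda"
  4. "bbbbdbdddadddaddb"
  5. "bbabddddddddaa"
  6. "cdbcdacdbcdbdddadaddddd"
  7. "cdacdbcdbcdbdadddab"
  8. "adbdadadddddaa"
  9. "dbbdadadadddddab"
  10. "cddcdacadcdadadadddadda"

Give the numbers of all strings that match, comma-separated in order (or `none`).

1 → match
2 → match
3 → no match
4 → match
5 → no match
6 → match
7 → match
8 → match
9 → match
10 → no match

1, 2, 4, 6, 7, 8, 9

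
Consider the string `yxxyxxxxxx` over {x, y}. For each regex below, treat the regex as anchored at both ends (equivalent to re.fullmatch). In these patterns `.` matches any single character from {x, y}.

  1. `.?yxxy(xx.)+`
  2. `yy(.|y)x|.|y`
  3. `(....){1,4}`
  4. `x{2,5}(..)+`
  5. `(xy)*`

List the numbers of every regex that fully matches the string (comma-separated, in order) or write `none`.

1 → match
2 → no match
3 → no match
4 → no match — must start with `x`
5 → no match

1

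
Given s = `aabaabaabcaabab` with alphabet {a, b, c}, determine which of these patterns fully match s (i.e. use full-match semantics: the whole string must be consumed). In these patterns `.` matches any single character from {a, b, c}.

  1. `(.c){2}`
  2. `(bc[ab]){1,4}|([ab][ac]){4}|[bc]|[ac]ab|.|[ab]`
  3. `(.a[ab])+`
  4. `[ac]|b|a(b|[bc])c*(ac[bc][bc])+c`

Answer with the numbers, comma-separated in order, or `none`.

1 → no match — must end with `c`
2 → no match
3 → match
4 → no match

3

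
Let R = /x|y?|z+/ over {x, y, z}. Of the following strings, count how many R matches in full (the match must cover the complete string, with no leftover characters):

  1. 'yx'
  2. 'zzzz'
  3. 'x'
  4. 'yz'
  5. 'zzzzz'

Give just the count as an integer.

3

1 → no match
2 → match
3 → match
4 → no match
5 → match
Total matched: 3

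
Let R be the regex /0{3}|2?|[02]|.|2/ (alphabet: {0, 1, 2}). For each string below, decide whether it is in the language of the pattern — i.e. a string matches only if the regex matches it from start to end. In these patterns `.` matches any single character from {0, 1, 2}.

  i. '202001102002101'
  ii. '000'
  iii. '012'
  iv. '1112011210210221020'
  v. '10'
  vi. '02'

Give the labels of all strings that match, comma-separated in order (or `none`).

i → no match
ii → match
iii → no match
iv → no match
v → no match
vi → no match

ii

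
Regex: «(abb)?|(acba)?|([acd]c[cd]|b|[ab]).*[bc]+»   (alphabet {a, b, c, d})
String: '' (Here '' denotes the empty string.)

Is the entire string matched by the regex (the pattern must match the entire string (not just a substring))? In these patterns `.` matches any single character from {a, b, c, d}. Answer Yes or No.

Yes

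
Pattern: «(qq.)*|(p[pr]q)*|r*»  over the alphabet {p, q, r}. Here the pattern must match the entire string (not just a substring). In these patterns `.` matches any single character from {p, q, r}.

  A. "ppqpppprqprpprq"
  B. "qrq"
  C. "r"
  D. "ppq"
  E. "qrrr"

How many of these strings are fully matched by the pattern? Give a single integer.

2

A → no match
B → no match
C → match
D → match
E → no match
Total matched: 2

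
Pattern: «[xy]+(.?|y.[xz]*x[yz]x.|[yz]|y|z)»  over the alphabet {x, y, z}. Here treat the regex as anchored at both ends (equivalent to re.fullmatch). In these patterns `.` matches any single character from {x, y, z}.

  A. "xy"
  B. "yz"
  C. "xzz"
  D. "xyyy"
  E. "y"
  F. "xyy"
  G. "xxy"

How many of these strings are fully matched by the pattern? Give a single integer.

A → match
B → match
C → no match
D → match
E → match
F → match
G → match
Total matched: 6

6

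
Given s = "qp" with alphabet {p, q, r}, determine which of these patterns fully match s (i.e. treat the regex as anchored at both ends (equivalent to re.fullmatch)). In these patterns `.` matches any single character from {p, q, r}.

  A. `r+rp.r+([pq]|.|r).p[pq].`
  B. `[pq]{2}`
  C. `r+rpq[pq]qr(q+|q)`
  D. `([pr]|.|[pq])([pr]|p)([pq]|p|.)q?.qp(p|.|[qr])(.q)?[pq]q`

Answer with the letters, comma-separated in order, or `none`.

A → no match — must start with "r"
B → match
C → no match — must start with "r"
D → no match — must end with "q"

B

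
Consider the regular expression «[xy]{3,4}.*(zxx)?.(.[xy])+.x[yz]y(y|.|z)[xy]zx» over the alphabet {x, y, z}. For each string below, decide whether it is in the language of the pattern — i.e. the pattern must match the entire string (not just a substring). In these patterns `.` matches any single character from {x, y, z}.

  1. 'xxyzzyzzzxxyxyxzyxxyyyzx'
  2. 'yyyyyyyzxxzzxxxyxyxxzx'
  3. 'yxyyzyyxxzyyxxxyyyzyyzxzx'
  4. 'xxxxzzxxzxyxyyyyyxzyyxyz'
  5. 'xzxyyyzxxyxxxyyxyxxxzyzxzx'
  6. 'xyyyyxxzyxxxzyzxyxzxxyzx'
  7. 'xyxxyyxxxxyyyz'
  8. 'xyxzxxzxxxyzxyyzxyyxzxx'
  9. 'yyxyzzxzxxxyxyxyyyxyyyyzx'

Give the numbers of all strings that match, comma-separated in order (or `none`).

1 → no match
2 → no match
3 → no match
4 → no match — must end with 'zx'
5 → no match
6 → no match
7 → no match — must end with 'zx'
8 → no match — must end with 'zx'
9 → match

9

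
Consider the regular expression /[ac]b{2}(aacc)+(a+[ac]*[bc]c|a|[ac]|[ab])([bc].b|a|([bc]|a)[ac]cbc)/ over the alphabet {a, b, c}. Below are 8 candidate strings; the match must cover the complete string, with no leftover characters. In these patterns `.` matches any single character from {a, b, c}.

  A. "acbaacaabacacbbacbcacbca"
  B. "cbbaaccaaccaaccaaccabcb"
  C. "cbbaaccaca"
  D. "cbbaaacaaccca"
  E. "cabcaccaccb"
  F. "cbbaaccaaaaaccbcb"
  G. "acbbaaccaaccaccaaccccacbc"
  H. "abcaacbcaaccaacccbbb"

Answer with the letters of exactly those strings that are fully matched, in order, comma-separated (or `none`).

A → no match
B → match
C. "cbbaaccaca" → no match
D → no match
E. "cabcaccaccb" → no match
F → match
G → no match
H → no match

B, F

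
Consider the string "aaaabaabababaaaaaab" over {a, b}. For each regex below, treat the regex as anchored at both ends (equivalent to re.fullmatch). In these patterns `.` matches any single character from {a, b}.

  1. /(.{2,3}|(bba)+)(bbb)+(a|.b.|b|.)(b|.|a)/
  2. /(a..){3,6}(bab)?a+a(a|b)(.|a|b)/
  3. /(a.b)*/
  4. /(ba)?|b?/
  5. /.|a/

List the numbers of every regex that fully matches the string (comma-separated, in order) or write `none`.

1 → no match
2 → match
3 → no match
4 → no match
5 → no match

2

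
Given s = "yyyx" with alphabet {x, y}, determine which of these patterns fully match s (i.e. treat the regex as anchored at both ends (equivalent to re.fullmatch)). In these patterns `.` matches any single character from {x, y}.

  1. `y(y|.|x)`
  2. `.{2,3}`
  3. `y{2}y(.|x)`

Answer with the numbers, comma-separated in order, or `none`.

1 → no match
2 → no match
3 → match

3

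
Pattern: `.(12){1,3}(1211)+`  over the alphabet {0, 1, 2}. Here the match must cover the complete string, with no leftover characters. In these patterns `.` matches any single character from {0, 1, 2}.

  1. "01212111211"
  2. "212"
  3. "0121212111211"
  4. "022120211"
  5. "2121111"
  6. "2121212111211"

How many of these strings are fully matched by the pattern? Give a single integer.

1 → match
2 → no match — must end with "1211"
3 → match
4 → no match — must end with "1211"
5 → no match — must end with "1211"
6 → match
Total matched: 3

3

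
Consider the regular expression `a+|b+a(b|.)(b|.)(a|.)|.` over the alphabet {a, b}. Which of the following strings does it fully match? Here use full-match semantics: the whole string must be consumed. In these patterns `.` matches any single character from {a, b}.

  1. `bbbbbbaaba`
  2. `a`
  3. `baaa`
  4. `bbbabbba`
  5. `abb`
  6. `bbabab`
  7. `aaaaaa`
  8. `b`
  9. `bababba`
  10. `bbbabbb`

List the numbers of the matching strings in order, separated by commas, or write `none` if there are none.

1, 2, 6, 7, 8, 10

1 → match
2 → match
3 → no match
4 → no match
5 → no match
6 → match
7 → match
8 → match
9 → no match
10 → match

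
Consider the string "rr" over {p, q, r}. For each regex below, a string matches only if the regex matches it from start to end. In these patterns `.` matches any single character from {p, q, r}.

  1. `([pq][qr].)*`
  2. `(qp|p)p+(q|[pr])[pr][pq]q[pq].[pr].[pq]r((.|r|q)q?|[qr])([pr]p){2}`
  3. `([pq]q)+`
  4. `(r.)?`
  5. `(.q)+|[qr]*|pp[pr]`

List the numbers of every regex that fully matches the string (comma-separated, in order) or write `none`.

1 → no match
2 → no match — must end with "p"
3 → no match — must end with "q"
4 → match
5 → match

4, 5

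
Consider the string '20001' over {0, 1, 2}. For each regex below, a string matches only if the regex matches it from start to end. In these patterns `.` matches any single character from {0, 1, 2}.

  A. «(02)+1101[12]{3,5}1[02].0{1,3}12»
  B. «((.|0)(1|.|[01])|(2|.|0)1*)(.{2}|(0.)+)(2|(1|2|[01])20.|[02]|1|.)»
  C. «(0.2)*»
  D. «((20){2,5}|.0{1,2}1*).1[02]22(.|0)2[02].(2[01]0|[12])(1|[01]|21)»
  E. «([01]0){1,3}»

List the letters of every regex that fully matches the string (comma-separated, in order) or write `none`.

B

A → no match — must start with '02'
B → match
C → no match
D → no match
E → no match — must end with '0'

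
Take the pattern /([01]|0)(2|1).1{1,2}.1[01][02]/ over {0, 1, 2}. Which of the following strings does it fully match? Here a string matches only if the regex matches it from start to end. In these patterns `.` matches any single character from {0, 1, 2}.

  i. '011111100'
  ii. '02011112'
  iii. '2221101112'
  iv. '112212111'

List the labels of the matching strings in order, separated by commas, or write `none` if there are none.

i → match
ii → match
iii → no match
iv → no match

i, ii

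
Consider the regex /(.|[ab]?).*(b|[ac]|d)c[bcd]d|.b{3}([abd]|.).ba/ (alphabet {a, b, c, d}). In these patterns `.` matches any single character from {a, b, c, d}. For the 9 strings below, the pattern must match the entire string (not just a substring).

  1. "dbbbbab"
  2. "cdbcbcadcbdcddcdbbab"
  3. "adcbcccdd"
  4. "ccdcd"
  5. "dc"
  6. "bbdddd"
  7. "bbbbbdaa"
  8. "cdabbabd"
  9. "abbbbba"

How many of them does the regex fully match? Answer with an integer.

1

1. "dbbbbab" → no match
2 → no match
3. "adcbcccdd" → match
4. "ccdcd" → no match
5. "dc" → no match
6. "bbdddd" → no match
7. "bbbbbdaa" → no match
8. "cdabbabd" → no match
9. "abbbbba" → no match
Total matched: 1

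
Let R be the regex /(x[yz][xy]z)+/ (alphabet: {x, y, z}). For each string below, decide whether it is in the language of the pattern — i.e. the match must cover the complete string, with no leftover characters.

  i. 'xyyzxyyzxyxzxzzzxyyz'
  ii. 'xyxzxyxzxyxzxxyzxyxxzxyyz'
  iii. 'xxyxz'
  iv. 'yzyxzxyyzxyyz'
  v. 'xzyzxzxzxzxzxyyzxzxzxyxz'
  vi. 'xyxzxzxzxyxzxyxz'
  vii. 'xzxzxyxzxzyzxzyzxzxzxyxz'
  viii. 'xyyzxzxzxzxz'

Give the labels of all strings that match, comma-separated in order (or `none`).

i → no match
ii → no match
iii → no match
iv → no match — must start with 'x'
v → match
vi → match
vii → match
viii → match

v, vi, vii, viii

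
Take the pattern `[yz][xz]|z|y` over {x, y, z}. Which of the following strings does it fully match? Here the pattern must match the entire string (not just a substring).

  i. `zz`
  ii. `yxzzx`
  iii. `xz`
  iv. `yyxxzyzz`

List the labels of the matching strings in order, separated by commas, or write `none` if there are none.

i → match
ii → no match
iii → no match
iv → no match

i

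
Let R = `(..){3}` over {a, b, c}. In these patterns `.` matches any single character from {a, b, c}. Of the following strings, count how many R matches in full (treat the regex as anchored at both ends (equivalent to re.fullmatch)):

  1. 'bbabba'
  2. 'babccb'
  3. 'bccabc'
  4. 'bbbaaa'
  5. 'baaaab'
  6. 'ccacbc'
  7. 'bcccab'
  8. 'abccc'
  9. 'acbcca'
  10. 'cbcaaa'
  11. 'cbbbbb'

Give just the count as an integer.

10

1 → match
2 → match
3 → match
4 → match
5 → match
6 → match
7 → match
8 → no match
9 → match
10 → match
11 → match
Total matched: 10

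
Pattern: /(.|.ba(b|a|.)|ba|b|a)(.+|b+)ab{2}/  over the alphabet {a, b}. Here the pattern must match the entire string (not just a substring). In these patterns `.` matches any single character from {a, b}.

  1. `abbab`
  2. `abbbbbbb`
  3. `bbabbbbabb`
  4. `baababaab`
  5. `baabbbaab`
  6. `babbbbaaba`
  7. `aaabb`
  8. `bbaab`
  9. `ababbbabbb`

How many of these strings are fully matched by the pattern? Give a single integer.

2

1 → no match
2 → no match
3 → match
4 → no match
5 → no match
6 → no match — must end with `b`
7 → match
8 → no match
9 → no match
Total matched: 2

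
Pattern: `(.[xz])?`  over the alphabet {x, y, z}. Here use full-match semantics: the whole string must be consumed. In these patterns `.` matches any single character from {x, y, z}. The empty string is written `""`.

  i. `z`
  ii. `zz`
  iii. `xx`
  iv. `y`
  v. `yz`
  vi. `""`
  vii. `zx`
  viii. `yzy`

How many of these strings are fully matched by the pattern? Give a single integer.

5

i → no match
ii → match
iii → match
iv → no match
v → match
vi → match
vii → match
viii → no match
Total matched: 5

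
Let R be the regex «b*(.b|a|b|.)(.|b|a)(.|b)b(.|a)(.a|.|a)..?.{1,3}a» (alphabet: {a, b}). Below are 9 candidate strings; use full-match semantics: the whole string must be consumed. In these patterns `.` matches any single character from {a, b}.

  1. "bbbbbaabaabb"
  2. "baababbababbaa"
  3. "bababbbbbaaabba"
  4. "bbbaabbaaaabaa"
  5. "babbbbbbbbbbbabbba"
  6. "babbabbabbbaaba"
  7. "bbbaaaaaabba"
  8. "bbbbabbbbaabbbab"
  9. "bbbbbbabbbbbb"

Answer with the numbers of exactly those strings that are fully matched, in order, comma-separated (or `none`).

1 → no match — must end with "a"
2 → no match
3 → no match
4 → match
5 → no match
6 → no match
7 → no match
8 → no match — must end with "a"
9 → no match — must end with "a"

4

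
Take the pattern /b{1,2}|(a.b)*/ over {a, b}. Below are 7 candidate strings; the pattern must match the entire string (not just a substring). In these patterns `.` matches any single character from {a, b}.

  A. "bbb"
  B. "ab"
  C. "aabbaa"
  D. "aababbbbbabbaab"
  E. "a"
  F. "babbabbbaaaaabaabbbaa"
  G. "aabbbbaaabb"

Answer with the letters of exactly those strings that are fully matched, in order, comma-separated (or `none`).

none

A. "bbb" → no match
B. "ab" → no match
C. "aabbaa" → no match
D → no match
E. "a" → no match
F → no match
G. "aabbbbaaabb" → no match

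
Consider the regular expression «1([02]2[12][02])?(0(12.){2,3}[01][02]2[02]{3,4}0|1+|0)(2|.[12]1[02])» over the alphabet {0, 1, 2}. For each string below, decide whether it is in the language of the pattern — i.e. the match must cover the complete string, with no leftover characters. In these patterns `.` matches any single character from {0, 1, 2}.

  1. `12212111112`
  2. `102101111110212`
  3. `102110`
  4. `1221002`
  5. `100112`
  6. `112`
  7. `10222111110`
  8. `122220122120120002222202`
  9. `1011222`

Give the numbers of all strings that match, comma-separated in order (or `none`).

1 → match
2 → match
3 → match
4 → match
5 → match
6 → match
7 → match
8 → match
9 → no match

1, 2, 3, 4, 5, 6, 7, 8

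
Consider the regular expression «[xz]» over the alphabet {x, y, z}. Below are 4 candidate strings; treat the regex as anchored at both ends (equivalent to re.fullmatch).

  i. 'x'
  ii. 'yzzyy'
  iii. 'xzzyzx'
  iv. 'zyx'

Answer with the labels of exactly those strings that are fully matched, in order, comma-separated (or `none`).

i

i → match
ii → no match
iii → no match
iv → no match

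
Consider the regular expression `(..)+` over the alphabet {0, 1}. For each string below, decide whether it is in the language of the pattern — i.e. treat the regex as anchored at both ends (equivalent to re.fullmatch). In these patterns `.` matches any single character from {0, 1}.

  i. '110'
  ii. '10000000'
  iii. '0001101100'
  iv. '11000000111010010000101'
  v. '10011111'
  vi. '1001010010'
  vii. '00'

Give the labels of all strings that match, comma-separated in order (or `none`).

ii, iii, v, vi, vii

i. '110' → no match
ii. '10000000' → match
iii. '0001101100' → match
iv → no match
v. '10011111' → match
vi. '1001010010' → match
vii. '00' → match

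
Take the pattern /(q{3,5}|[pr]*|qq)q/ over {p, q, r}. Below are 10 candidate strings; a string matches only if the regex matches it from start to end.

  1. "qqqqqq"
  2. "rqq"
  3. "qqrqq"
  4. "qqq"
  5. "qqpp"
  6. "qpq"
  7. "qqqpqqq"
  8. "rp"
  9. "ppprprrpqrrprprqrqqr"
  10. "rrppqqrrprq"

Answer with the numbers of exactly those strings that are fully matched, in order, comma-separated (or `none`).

1, 4

1 → match
2 → no match
3 → no match
4 → match
5 → no match — must end with "q"
6 → no match
7 → no match
8 → no match — must end with "q"
9 → no match — must end with "q"
10 → no match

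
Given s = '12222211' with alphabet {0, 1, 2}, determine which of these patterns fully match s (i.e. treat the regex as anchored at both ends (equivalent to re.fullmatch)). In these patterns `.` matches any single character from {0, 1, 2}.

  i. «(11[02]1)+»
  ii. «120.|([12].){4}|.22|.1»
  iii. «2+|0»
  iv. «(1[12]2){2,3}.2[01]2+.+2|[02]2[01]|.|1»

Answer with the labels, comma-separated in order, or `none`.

ii

i → no match — must start with '11'
ii → match
iii → no match
iv → no match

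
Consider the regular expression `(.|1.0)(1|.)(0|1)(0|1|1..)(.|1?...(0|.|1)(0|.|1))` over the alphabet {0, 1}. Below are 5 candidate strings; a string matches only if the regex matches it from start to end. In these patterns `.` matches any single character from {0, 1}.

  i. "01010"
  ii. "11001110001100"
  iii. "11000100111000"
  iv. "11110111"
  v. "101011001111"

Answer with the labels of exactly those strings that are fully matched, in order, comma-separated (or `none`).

i, iii

i → match
ii → no match
iii → match
iv → no match
v → no match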